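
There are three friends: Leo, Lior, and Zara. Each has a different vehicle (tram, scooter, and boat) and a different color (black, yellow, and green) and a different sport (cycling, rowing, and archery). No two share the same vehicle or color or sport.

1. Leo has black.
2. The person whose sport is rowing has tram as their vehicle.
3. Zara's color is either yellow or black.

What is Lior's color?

Clue 1 rules out black for Lior's color.
With clues 1–3, yellow is impossible for Lior's color.
That leaves green.

green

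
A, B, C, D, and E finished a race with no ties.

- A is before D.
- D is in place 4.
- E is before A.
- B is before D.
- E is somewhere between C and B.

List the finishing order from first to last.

B, E, A, D, C

From clue 1: A is in {1,2,3,4}.
From clues 1–2: D → place 4.
From clues 1–3: A is in {2,3}.
From clues 1–4: C → place 5.
From clues 1–5: B → place 1, E → place 2, A → place 3.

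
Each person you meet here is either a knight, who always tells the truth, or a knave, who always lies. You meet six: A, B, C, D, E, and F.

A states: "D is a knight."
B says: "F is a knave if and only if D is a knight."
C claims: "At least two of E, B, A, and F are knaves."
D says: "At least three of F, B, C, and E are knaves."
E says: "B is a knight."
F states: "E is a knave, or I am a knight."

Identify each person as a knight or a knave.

A: knave, B: knight, C: knave, D: knave, E: knight, F: knight

Consider A. Suppose A is a knight.
Then no assignment of the remaining roles makes every statement match its speaker's type — contradiction.
So A is a knave.
Consider B. Suppose B is a knave.
Then no assignment of the remaining roles makes every statement match its speaker's type — contradiction.
So B is a knight.
With that fixed, E's statement is true, so E is a knight.
With that fixed, D's statement is false, so D is a knave.
Consider C. Suppose C is a knight.
Then no assignment of the remaining roles makes every statement match its speaker's type — contradiction.
So C is a knave.
Consider F. Suppose F is a knave.
Then B's statement comes out false, contradicting B being a knight.
So F is a knight.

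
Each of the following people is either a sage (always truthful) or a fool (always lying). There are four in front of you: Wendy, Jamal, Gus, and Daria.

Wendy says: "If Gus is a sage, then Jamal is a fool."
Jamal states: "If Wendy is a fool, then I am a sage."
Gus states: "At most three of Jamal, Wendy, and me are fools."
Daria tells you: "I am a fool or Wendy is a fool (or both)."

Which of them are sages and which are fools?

Wendy: fool, Jamal: sage, Gus: sage, Daria: sage

Regardless of anyone's role, Gus's statement is true, so Gus is a sage.
Consider Wendy. Suppose Wendy is a sage.
Then whichever role Daria has, Daria's statement has the wrong truth value — contradiction.
So Wendy is a fool.
With that fixed, Daria's statement is true, so Daria is a sage.
Consider Jamal. Suppose Jamal is a fool.
Then Wendy's statement comes out true, contradicting Wendy being a fool.
So Jamal is a sage.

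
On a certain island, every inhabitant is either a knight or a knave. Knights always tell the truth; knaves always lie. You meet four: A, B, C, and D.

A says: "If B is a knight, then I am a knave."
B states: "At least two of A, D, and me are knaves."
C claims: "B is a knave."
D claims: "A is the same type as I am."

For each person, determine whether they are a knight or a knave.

A: knight, B: knave, C: knight, D: knight

Consider A. Suppose A is a knave.
Then A's own statement would have to be false, but it can't be — contradiction.
So A is a knight.
Consider B. Suppose B is a knight.
Then A's statement comes out false, contradicting A being a knight.
So B is a knave.
With that fixed, C's statement is true, so C is a knight.
Consider D. Suppose D is a knave.
Then B's statement comes out true, contradicting B being a knave.
So D is a knight.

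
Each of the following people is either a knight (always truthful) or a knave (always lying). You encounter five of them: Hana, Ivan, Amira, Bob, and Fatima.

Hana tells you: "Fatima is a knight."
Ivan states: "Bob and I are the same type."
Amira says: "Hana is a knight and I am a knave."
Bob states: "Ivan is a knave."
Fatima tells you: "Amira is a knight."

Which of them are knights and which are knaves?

Consider Hana. Suppose Hana is a knight.
Then whichever role Amira has, Amira's statement has the wrong truth value — contradiction.
So Hana is a knave.
With that fixed, Amira's statement is false, so Amira is a knave.
With that fixed, Fatima's statement is false, so Fatima is a knave.
Consider Ivan. Suppose Ivan is a knight.
Then no assignment of the remaining roles makes every statement match its speaker's type — contradiction.
So Ivan is a knave.
With that fixed, Bob's statement is true, so Bob is a knight.

Hana: knave, Ivan: knave, Amira: knave, Bob: knight, Fatima: knave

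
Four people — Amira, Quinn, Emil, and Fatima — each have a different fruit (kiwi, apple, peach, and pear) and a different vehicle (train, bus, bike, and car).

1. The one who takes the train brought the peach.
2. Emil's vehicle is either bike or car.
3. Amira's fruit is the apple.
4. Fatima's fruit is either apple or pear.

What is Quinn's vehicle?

With clues 1–4, bike, bus, and car are impossible for Quinn's vehicle.
That leaves train.

train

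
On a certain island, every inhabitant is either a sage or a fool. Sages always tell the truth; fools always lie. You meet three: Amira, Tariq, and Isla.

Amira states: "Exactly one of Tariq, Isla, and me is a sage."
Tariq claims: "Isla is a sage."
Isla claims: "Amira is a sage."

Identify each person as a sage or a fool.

Amira: fool, Tariq: fool, Isla: fool

Consider Amira. Suppose Amira is a sage.
Then no assignment of the remaining roles makes every statement match its speaker's type — contradiction.
So Amira is a fool.
With that fixed, Isla's statement is false, so Isla is a fool.
With that fixed, Tariq's statement is false, so Tariq is a fool.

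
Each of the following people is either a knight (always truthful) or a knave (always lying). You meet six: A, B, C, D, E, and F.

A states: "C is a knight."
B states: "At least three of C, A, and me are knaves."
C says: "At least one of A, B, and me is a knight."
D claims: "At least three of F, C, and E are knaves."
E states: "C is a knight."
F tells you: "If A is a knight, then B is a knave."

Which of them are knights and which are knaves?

A: knight, B: knave, C: knight, D: knave, E: knight, F: knight

Consider A. Suppose A is a knave.
Then no assignment of the remaining roles makes every statement match its speaker's type — contradiction.
So A is a knight.
With that fixed, B's statement is false, so B is a knave.
With that fixed, C's statement is true, so C is a knight.
With that fixed, D's statement is false, so D is a knave.
With that fixed, E's statement is true, so E is a knight.
With that fixed, F's statement is true, so F is a knight.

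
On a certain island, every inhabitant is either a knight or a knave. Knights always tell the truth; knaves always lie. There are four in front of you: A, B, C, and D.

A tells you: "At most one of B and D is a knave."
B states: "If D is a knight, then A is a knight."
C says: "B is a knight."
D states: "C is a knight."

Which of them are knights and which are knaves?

A: knight, B: knight, C: knight, D: knight

Consider A. Suppose A is a knave.
Then no assignment of the remaining roles makes every statement match its speaker's type — contradiction.
So A is a knight.
With that fixed, B's statement is true, so B is a knight.
With that fixed, C's statement is true, so C is a knight.
With that fixed, D's statement is true, so D is a knight.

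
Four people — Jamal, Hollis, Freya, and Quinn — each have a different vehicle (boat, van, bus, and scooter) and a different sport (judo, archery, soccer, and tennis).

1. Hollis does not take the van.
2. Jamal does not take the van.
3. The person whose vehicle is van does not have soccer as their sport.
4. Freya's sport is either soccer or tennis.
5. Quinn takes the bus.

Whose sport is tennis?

With clues 1–5, Hollis, Jamal, and Quinn are impossible for the one with sport tennis.
That leaves Freya.

Freya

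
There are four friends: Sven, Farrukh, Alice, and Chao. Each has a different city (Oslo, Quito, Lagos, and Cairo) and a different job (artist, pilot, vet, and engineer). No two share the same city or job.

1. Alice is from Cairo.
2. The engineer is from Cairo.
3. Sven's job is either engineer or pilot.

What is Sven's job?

With clues 1–2, engineer is impossible for Sven's job.
With clues 1–3, artist and vet are impossible for Sven's job.
That leaves pilot.

pilot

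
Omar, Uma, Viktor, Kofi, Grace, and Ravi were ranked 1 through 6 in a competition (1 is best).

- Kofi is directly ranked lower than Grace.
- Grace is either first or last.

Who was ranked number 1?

With clue 1, Kofi is ruled out for rank 1.
With clues 1–2, Omar, Ravi, Uma, and Viktor are ruled out for rank 1.
So rank 1 is Grace.

Grace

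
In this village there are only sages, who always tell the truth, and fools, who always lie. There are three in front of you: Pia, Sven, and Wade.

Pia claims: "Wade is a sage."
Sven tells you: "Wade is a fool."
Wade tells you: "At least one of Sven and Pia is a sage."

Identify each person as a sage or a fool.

Pia: sage, Sven: fool, Wade: sage

Consider Pia. Suppose Pia is a fool.
Then no assignment of the remaining roles makes every statement match its speaker's type — contradiction.
So Pia is a sage.
With that fixed, Wade's statement is true, so Wade is a sage.
With that fixed, Sven's statement is false, so Sven is a fool.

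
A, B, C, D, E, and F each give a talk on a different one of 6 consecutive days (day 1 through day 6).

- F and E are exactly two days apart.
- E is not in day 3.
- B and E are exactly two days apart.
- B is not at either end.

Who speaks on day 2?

With clues 1–3, A, C, D, and E are ruled out for day 2.
With clues 1–4, F is ruled out for day 2.
So day 2 is B.

B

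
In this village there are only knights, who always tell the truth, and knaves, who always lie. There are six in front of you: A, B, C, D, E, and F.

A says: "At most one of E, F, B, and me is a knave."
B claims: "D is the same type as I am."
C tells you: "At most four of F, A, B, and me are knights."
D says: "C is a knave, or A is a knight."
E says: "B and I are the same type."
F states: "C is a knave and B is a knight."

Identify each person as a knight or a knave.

Regardless of anyone's role, C's statement is true, so C is a knight.
With that fixed, F's statement is false, so F is a knave.
Consider A. Suppose A is a knave.
Then no assignment of the remaining roles makes every statement match its speaker's type — contradiction.
So A is a knight.
With that fixed, D's statement is true, so D is a knight.
Consider B. Suppose B is a knave.
Then A's statement comes out false, contradicting A being a knight.
So B is a knight.
Consider E. Suppose E is a knave.
Then A's statement comes out false, contradicting A being a knight.
So E is a knight.

A: knight, B: knight, C: knight, D: knight, E: knight, F: knave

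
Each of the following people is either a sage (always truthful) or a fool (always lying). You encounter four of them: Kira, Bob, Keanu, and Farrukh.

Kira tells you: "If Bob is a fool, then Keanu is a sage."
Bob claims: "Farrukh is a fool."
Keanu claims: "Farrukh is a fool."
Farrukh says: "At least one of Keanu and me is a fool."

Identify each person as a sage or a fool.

Consider Kira. Suppose Kira is a sage.
Then no assignment of the remaining roles makes every statement match its speaker's type — contradiction.
So Kira is a fool.
Consider Bob. Suppose Bob is a sage.
Then Kira's statement comes out true, contradicting Kira being a fool.
So Bob is a fool.
Consider Keanu. Suppose Keanu is a sage.
Then Kira's statement comes out true, contradicting Kira being a fool.
So Keanu is a fool.
With that fixed, Farrukh's statement is true, so Farrukh is a sage.

Kira: fool, Bob: fool, Keanu: fool, Farrukh: sage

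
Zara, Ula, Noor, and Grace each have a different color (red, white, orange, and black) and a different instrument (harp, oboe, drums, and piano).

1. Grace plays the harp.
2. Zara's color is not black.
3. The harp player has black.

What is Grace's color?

black

With clues 1–3, orange, red, and white are impossible for Grace's color.
That leaves black.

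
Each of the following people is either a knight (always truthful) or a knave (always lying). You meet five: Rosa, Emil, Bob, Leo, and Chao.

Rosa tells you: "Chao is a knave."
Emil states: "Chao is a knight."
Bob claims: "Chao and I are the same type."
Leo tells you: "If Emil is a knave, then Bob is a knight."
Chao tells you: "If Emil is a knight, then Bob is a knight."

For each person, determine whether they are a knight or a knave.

Rosa: knave, Emil: knight, Bob: knight, Leo: knight, Chao: knight

Consider Rosa. Suppose Rosa is a knight.
Then no assignment of the remaining roles makes every statement match its speaker's type — contradiction.
So Rosa is a knave.
Consider Emil. Suppose Emil is a knave.
Then no assignment of the remaining roles makes every statement match its speaker's type — contradiction.
So Emil is a knight.
With that fixed, Leo's statement is true, so Leo is a knight.
Consider Bob. Suppose Bob is a knave.
Then no assignment of the remaining roles makes every statement match its speaker's type — contradiction.
So Bob is a knight.
With that fixed, Chao's statement is true, so Chao is a knight.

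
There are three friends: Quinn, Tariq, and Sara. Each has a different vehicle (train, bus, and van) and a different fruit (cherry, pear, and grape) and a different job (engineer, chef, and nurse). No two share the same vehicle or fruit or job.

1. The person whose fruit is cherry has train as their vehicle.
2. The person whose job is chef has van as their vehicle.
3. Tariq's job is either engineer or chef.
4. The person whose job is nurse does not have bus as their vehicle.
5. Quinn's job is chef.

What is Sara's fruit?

cherry

With clues 1–5, grape and pear are impossible for Sara's fruit.
That leaves cherry.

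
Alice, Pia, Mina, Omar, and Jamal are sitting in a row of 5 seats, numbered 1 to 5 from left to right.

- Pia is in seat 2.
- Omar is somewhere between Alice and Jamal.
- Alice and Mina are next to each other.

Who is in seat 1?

Jamal

With clue 1, Pia is ruled out for seat 1.
With clues 1–2, Omar is ruled out for seat 1.
With clues 1–3, Alice and Mina are ruled out for seat 1.
So seat 1 is Jamal.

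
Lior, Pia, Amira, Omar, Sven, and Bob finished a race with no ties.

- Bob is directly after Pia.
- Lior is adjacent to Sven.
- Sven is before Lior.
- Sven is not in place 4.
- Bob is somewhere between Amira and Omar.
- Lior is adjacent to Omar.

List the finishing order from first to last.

Sven, Lior, Omar, Pia, Bob, Amira

From clue 1: Pia is in {1,2,3,4,5}.
From clues 1–3: Lior is in {2,3,4,5,6}.
From clues 1–4: Lior is in {2,3,4,6}.
From clues 1–5: Pia is in {2,4}.
From clues 1–6: Sven → place 1, Lior → place 2, Omar → place 3, Pia → place 4, Bob → place 5, Amira → place 6.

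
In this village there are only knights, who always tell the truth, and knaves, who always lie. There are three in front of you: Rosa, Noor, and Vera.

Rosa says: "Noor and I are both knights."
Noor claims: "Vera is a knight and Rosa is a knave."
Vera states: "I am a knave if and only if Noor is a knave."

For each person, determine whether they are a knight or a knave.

Consider Rosa. Suppose Rosa is a knight.
Then no assignment of the remaining roles makes every statement match its speaker's type — contradiction.
So Rosa is a knave.
Consider Noor. Suppose Noor is a knave.
Then whichever role Vera has, Vera's statement has the wrong truth value — contradiction.
So Noor is a knight.
Consider Vera. Suppose Vera is a knave.
Then Noor's statement comes out false, contradicting Noor being a knight.
So Vera is a knight.

Rosa: knave, Noor: knight, Vera: knight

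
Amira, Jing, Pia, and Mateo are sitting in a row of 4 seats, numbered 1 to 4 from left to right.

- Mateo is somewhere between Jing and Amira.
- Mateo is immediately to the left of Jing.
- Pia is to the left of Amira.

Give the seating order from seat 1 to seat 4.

Pia, Amira, Mateo, Jing

From clue 1: Mateo is in {2,3}.
From clues 1–2: Amira is in {1,2}.
From clues 1–3: Pia → seat 1, Amira → seat 2, Mateo → seat 3, Jing → seat 4.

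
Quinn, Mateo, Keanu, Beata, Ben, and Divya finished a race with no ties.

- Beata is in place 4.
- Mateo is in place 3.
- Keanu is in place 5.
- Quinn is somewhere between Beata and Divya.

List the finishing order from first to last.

From clue 1: Beata → place 4.
From clues 1–2: Mateo → place 3.
From clues 1–3: Keanu → place 5.
From clues 1–4: Divya → place 1, Quinn → place 2, Ben → place 6.

Divya, Quinn, Mateo, Beata, Keanu, Ben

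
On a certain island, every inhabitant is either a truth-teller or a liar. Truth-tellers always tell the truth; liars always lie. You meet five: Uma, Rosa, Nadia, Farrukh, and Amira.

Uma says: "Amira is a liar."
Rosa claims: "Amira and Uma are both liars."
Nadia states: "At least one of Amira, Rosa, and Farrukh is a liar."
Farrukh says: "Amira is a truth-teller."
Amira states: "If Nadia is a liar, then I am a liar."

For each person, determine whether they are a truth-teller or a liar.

Consider Uma. Suppose Uma is a truth-teller.
Then no assignment of the remaining roles makes every statement match its speaker's type — contradiction.
So Uma is a liar.
Consider Rosa. Suppose Rosa is a truth-teller.
Then no assignment of the remaining roles makes every statement match its speaker's type — contradiction.
So Rosa is a liar.
With that fixed, Nadia's statement is true, so Nadia is a truth-teller.
With that fixed, Amira's statement is true, so Amira is a truth-teller.
With that fixed, Farrukh's statement is true, so Farrukh is a truth-teller.

Uma: liar, Rosa: liar, Nadia: truth-teller, Farrukh: truth-teller, Amira: truth-teller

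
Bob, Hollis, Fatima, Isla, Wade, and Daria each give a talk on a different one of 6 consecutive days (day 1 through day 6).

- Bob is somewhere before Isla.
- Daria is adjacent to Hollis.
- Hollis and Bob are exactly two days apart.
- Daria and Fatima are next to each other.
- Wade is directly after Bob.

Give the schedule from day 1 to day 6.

From clue 1: Bob is in {1,2,3,4,5}.
From clues 1–4: Hollis is in {3,4}.
From clues 1–5: Bob → day 1, Wade → day 2, Hollis → day 3, Daria → day 4, Fatima → day 5, Isla → day 6.

Bob, Wade, Hollis, Daria, Fatima, Isla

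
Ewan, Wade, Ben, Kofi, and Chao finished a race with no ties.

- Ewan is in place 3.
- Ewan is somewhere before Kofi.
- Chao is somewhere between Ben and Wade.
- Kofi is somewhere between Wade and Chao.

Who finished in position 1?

Ben

With clue 1, Ewan is ruled out for place 1.
With clues 1–2, Kofi is ruled out for place 1.
With clues 1–3, Chao is ruled out for place 1.
With clues 1–4, Wade is ruled out for place 1.
So place 1 is Ben.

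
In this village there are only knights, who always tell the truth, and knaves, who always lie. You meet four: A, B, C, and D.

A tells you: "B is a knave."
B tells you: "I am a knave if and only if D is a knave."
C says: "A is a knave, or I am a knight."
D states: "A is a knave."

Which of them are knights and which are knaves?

Consider A. Suppose A is a knight.
Then no assignment of the remaining roles makes every statement match its speaker's type — contradiction.
So A is a knave.
With that fixed, C's statement is true, so C is a knight.
With that fixed, D's statement is true, so D is a knight.
Consider B. Suppose B is a knave.
Then A's statement comes out true, contradicting A being a knave.
So B is a knight.

A: knave, B: knight, C: knight, D: knight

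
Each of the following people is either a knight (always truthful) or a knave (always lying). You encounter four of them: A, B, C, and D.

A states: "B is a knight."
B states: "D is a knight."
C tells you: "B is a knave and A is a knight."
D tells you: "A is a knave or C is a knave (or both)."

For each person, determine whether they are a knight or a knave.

Consider A. Suppose A is a knave.
Then no assignment of the remaining roles makes every statement match its speaker's type — contradiction.
So A is a knight.
Consider B. Suppose B is a knave.
Then A's statement comes out false, contradicting A being a knight.
So B is a knight.
With that fixed, C's statement is false, so C is a knave.
With that fixed, D's statement is true, so D is a knight.

A: knight, B: knight, C: knave, D: knight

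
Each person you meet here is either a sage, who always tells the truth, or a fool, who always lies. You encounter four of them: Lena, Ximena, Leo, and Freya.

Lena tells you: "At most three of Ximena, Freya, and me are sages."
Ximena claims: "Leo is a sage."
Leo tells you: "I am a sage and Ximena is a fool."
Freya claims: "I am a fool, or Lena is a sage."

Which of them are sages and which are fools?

Regardless of anyone's role, Lena's statement is true, so Lena is a sage.
With that fixed, Freya's statement is true, so Freya is a sage.
Consider Ximena. Suppose Ximena is a sage.
Then no assignment of the remaining roles makes every statement match its speaker's type — contradiction.
So Ximena is a fool.
Consider Leo. Suppose Leo is a sage.
Then Ximena's statement comes out true, contradicting Ximena being a fool.
So Leo is a fool.

Lena: sage, Ximena: fool, Leo: fool, Freya: sage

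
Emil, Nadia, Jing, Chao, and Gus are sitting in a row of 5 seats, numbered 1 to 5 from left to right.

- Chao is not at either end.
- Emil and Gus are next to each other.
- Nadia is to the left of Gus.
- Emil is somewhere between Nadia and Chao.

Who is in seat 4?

Chao

With clues 1–3, Jing and Nadia are ruled out for seat 4.
With clues 1–4, Emil and Gus are ruled out for seat 4.
So seat 4 is Chao.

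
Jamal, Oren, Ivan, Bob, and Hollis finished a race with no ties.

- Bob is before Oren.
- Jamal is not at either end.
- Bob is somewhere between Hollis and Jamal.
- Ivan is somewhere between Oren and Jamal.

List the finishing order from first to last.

Hollis, Bob, Jamal, Ivan, Oren

From clue 1: Oren is in {2,3,4,5}.
From clues 1–2: Jamal is in {2,3,4}.
From clues 1–3: Bob is in {2,3}.
From clues 1–4: Hollis → place 1, Bob → place 2, Jamal → place 3, Ivan → place 4, Oren → place 5.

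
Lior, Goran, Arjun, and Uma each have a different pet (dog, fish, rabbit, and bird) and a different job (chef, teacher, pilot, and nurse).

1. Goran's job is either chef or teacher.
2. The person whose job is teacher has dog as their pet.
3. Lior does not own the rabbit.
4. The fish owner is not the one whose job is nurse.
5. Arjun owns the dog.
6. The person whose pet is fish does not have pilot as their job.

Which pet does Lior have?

bird

With clues 1–3, rabbit is impossible for Lior's pet.
With clues 1–5, dog is impossible for Lior's pet.
With clues 1–6, fish is impossible for Lior's pet.
That leaves bird.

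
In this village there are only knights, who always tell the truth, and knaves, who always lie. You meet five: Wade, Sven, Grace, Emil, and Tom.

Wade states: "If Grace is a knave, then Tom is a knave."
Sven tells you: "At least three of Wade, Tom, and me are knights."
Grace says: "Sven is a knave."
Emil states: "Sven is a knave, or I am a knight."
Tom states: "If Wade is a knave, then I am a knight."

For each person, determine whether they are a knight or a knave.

Wade: knight, Sven: knave, Grace: knight, Emil: knight, Tom: knight

Consider Wade. Suppose Wade is a knave.
Then no assignment of the remaining roles makes every statement match its speaker's type — contradiction.
So Wade is a knight.
With that fixed, Tom's statement is true, so Tom is a knight.
Consider Sven. Suppose Sven is a knight.
Then no assignment of the remaining roles makes every statement match its speaker's type — contradiction.
So Sven is a knave.
With that fixed, Grace's statement is true, so Grace is a knight.
With that fixed, Emil's statement is true, so Emil is a knight.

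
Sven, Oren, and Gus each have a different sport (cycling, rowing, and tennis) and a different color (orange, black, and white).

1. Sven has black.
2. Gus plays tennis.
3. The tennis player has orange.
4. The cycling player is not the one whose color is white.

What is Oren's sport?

rowing

With clues 1–2, tennis is impossible for Oren's sport.
With clues 1–4, cycling is impossible for Oren's sport.
That leaves rowing.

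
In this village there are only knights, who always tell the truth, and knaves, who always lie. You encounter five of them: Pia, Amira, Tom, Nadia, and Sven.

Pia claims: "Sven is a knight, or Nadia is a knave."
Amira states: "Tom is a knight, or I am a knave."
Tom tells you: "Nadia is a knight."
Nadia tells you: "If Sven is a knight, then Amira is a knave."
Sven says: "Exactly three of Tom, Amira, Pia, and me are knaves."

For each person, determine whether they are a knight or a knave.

Consider Pia. Suppose Pia is a knight.
Then no assignment of the remaining roles makes every statement match its speaker's type — contradiction.
So Pia is a knave.
Consider Amira. Suppose Amira is a knave.
Then Amira's own statement would have to be false, but it can't be — contradiction.
So Amira is a knight.
Consider Tom. Suppose Tom is a knave.
Then Amira's statement comes out false, contradicting Amira being a knight.
So Tom is a knight.
With that fixed, Sven's statement is false, so Sven is a knave.
With that fixed, Nadia's statement is true, so Nadia is a knight.

Pia: knave, Amira: knight, Tom: knight, Nadia: knight, Sven: knave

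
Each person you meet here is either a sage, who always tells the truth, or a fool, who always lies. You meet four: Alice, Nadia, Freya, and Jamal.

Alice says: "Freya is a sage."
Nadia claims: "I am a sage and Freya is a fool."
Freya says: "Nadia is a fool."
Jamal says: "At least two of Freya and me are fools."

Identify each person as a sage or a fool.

Consider Alice. Suppose Alice is a fool.
Then no assignment of the remaining roles makes every statement match its speaker's type — contradiction.
So Alice is a sage.
Consider Nadia. Suppose Nadia is a sage.
Then no assignment of the remaining roles makes every statement match its speaker's type — contradiction.
So Nadia is a fool.
With that fixed, Freya's statement is true, so Freya is a sage.
With that fixed, Jamal's statement is false, so Jamal is a fool.

Alice: sage, Nadia: fool, Freya: sage, Jamal: fool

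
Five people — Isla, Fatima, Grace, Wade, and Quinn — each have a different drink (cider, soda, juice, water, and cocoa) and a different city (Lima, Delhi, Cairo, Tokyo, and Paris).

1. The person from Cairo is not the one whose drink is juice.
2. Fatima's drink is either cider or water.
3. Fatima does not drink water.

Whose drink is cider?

With clues 1–3, Grace, Isla, Quinn, and Wade are impossible for the one with drink cider.
That leaves Fatima.

Fatima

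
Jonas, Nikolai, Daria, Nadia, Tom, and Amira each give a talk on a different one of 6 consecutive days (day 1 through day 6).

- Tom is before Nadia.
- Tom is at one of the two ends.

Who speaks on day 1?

With clue 1, Nadia is ruled out for day 1.
With clues 1–2, Amira, Daria, Jonas, and Nikolai are ruled out for day 1.
So day 1 is Tom.

Tom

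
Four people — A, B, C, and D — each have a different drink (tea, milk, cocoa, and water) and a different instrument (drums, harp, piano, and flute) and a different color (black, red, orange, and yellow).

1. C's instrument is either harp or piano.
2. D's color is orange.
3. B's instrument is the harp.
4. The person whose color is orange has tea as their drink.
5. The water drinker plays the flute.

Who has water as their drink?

A

With clues 1–4, D is impossible for the one with drink water.
With clues 1–5, B and C are impossible for the one with drink water.
That leaves A.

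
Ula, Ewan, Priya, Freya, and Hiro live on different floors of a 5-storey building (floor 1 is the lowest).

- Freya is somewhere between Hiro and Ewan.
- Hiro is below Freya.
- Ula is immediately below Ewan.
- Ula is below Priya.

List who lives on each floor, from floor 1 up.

From clue 1: Freya is in {2,3,4}.
From clues 1–2: Ewan is in {3,4,5}.
From clues 1–3: Ula is in {3,4}.
From clues 1–4: Hiro → floor 1, Freya → floor 2, Ula → floor 3, Ewan → floor 4, Priya → floor 5.

Hiro, Freya, Ula, Ewan, Priya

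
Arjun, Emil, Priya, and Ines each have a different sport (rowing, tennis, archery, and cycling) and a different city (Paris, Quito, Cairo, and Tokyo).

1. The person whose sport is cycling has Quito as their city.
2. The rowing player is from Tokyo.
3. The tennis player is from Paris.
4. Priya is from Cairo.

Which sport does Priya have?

archery

With clues 1–4, cycling, rowing, and tennis are impossible for Priya's sport.
That leaves archery.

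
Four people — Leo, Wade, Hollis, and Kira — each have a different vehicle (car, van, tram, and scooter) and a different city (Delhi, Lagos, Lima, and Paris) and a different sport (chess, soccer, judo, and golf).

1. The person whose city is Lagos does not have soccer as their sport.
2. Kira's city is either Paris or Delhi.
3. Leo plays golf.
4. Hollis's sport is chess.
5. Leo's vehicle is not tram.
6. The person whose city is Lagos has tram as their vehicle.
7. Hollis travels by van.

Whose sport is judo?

Wade

With clues 1–3, Leo is impossible for the one with sport judo.
With clues 1–4, Hollis is impossible for the one with sport judo.
With clues 1–7, Kira is impossible for the one with sport judo.
That leaves Wade.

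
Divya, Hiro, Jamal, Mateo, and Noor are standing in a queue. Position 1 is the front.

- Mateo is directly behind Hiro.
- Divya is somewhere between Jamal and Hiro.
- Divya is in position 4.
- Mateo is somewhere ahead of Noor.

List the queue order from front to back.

Hiro, Mateo, Noor, Divya, Jamal

From clue 1: Hiro is in {1,2,3,4}.
From clues 1–2: Divya is in {2,3,4}.
From clues 1–3: Divya → position 4, Jamal → position 5.
From clues 1–4: Hiro → position 1, Mateo → position 2, Noor → position 3.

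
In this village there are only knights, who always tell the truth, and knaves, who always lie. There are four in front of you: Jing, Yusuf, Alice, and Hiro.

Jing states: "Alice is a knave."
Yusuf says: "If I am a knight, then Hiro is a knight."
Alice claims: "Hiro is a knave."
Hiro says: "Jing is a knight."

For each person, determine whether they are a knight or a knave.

Consider Jing. Suppose Jing is a knave.
Then no assignment of the remaining roles makes every statement match its speaker's type — contradiction.
So Jing is a knight.
With that fixed, Hiro's statement is true, so Hiro is a knight.
With that fixed, Yusuf's statement is true, so Yusuf is a knight.
With that fixed, Alice's statement is false, so Alice is a knave.

Jing: knight, Yusuf: knight, Alice: knave, Hiro: knight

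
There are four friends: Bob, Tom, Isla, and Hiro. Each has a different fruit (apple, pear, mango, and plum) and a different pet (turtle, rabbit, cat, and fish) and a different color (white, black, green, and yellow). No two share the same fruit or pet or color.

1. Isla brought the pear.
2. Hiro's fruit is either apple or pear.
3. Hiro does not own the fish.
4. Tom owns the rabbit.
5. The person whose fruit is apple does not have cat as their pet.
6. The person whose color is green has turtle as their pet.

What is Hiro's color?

With clues 1–6, black, white, and yellow are impossible for Hiro's color.
That leaves green.

green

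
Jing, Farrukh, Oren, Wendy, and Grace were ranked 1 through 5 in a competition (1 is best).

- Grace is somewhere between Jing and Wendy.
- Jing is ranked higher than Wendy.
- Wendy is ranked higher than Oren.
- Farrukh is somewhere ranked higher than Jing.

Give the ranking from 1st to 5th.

Farrukh, Jing, Grace, Wendy, Oren

From clue 1: Grace is in {2,3,4}.
From clues 1–2: Jing is in {1,2,3}.
From clues 1–3: Jing is in {1,2}.
From clues 1–4: Farrukh → rank 1, Jing → rank 2, Grace → rank 3, Wendy → rank 4, Oren → rank 5.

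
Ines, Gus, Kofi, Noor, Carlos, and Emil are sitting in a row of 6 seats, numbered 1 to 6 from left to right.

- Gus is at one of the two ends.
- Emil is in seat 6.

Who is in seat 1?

With clues 1–2, Carlos, Emil, Ines, Kofi, and Noor are ruled out for seat 1.
So seat 1 is Gus.

Gus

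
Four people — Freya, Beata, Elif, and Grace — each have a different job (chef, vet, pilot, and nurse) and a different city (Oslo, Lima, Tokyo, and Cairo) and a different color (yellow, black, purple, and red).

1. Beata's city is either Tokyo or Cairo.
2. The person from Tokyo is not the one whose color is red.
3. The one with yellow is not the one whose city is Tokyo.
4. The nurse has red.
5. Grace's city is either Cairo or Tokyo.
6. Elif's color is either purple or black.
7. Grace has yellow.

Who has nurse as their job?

Freya

With clues 1–6, Elif is impossible for the one with job nurse.
With clues 1–7, Beata and Grace are impossible for the one with job nurse.
That leaves Freya.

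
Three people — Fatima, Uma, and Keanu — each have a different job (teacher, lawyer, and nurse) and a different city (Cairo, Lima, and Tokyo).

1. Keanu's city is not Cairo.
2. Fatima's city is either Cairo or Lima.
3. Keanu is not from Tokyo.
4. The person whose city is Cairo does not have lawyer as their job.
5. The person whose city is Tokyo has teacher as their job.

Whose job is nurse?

Fatima

With clues 1–5, Keanu and Uma are impossible for the one with job nurse.
That leaves Fatima.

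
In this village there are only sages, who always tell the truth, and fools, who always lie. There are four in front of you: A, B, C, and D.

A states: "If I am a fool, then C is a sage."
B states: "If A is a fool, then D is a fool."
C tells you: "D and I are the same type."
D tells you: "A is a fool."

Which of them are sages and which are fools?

A: fool, B: fool, C: fool, D: sage

Consider A. Suppose A is a sage.
Then no assignment of the remaining roles makes every statement match its speaker's type — contradiction.
So A is a fool.
With that fixed, D's statement is true, so D is a sage.
With that fixed, B's statement is false, so B is a fool.
Consider C. Suppose C is a sage.
Then A's statement comes out true, contradicting A being a fool.
So C is a fool.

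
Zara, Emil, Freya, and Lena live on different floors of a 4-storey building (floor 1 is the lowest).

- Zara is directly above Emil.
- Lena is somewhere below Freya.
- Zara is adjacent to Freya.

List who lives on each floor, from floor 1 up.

From clue 1: Zara is in {2,3,4}.
From clues 1–2: Freya is in {2,4}.
From clues 1–3: Lena → floor 1, Emil → floor 2, Zara → floor 3, Freya → floor 4.

Lena, Emil, Zara, Freya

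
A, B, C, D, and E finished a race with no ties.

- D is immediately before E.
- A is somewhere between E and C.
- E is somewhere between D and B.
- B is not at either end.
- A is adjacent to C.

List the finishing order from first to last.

D, E, B, A, C

From clue 1: D is in {1,2,3,4}.
From clues 1–2: A is in {2,3,4}.
From clues 1–3: D is in {1,3}.
From clues 1–4: D → place 1, E → place 2, C → place 5.
From clues 1–5: B → place 3, A → place 4.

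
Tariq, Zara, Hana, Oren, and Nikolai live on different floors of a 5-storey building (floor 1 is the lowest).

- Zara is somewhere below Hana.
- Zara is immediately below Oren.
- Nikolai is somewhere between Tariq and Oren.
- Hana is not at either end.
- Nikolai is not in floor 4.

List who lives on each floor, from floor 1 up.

From clue 1: Zara is in {1,2,3,4}.
From clues 1–2: Zara is in {1,2,3}.
From clues 1–3: Zara is in {1,3}.
From clues 1–4: Zara → floor 1, Oren → floor 2, Tariq → floor 5.
From clues 1–5: Nikolai → floor 3, Hana → floor 4.

Zara, Oren, Nikolai, Hana, Tariq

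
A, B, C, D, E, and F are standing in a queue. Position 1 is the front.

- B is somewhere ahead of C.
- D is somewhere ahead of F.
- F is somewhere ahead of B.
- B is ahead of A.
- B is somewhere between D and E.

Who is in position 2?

With clues 1–3, B and C are ruled out for position 2.
With clues 1–4, A is ruled out for position 2.
With clues 1–5, D and E are ruled out for position 2.
So position 2 is F.

F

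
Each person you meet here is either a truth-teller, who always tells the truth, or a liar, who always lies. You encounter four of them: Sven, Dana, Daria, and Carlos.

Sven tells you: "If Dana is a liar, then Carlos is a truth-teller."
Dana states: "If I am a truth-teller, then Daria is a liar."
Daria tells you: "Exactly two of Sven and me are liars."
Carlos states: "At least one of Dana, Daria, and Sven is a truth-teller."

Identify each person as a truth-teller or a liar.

Sven: truth-teller, Dana: truth-teller, Daria: liar, Carlos: truth-teller

Consider Sven. Suppose Sven is a liar.
Then whichever role Daria has, Daria's statement has the wrong truth value — contradiction.
So Sven is a truth-teller.
With that fixed, Daria's statement is false, so Daria is a liar.
With that fixed, Carlos's statement is true, so Carlos is a truth-teller.
With that fixed, Dana's statement is true, so Dana is a truth-teller.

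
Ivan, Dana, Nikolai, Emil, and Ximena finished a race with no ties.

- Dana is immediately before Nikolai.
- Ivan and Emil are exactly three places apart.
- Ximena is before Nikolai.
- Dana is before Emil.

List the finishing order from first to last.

From clue 1: Dana is in {1,2,3,4}.
From clues 1–2: Dana is in {2,3}.
From clues 1–3: Ximena → place 1, Dana → place 3, Nikolai → place 4.
From clues 1–4: Ivan → place 2, Emil → place 5.

Ximena, Ivan, Dana, Nikolai, Emil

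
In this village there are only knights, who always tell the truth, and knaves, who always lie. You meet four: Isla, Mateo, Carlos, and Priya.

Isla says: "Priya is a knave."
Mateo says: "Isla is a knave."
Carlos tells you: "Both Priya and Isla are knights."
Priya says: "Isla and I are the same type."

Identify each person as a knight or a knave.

Isla: knight, Mateo: knave, Carlos: knave, Priya: knave

Consider Isla. Suppose Isla is a knave.
Then whichever role Priya has, Priya's statement has the wrong truth value — contradiction.
So Isla is a knight.
With that fixed, Mateo's statement is false, so Mateo is a knave.
Consider Carlos. Suppose Carlos is a knight.
Then no assignment of the remaining roles makes every statement match its speaker's type — contradiction.
So Carlos is a knave.
Consider Priya. Suppose Priya is a knight.
Then Isla's statement comes out false, contradicting Isla being a knight.
So Priya is a knave.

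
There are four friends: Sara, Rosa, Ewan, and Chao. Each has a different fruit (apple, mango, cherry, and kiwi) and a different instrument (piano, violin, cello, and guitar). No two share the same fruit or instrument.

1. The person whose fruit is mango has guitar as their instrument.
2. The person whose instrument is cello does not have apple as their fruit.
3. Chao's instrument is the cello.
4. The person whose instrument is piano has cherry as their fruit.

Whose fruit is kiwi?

With clues 1–4, Ewan, Rosa, and Sara are impossible for the one with fruit kiwi.
That leaves Chao.

Chao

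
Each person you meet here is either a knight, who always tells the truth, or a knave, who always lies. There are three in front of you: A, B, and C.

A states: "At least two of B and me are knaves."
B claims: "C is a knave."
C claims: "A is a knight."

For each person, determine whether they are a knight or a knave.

A: knave, B: knight, C: knave

Consider A. Suppose A is a knight.
Then A's own statement would have to be true, but it can't be — contradiction.
So A is a knave.
With that fixed, C's statement is false, so C is a knave.
With that fixed, B's statement is true, so B is a knight.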